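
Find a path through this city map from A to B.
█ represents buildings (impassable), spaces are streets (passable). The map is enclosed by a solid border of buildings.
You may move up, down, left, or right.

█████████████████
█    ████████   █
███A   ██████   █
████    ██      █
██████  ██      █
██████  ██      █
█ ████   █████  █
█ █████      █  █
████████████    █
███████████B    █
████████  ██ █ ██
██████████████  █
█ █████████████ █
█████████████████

Finding the shortest path from A to B:
Movement: cardinal only
Path length: 17 steps
Directions: right → down → right → right → down → down → down → right → down → right → right → right → right → right → down → down → left

Solution:

█████████████████
█    ████████   █
███A↓  ██████   █
████↳→↓ ██      █
██████↓ ██      █
██████↓ ██      █
█ ████↳↓ █████  █
█ █████↳→→→→↓█  █
████████████↓   █
███████████B↲   █
████████  ██ █ ██
██████████████  █
█ █████████████ █
█████████████████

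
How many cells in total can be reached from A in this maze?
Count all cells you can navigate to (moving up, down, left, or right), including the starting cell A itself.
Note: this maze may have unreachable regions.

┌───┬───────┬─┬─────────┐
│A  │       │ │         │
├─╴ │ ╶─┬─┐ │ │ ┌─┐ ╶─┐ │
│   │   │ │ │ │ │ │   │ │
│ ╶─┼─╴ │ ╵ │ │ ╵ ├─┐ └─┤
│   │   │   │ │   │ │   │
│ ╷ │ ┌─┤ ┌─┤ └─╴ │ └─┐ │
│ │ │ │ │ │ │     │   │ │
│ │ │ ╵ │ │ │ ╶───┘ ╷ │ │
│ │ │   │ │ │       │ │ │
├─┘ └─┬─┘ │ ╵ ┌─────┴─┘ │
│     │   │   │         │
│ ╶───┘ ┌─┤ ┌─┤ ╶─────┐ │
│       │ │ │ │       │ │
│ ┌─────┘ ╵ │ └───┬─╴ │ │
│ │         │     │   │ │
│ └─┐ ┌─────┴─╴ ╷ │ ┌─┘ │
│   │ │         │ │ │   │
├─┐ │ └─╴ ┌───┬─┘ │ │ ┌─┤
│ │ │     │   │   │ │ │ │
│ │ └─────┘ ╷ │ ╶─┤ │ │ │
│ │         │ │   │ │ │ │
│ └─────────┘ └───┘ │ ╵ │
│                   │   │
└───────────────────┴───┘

Using BFS/flood-fill to find all reachable cells from A:
Maze size: 12 × 12 = 144 total cells
All cells are reachable — the maze is fully connected.
Reachable cells: 144

Reachable region (· marks reachable cells):

┌───┬───────┬─┬─────────┐
│A ·│· · · ·│·│· · · · ·│
├─╴ │ ╶─┬─┐ │ │ ┌─┐ ╶─┐ │
│· ·│· ·│·│·│·│·│·│· ·│·│
│ ╶─┼─╴ │ ╵ │ │ ╵ ├─┐ └─┤
│· ·│· ·│· ·│·│· ·│·│· ·│
│ ╷ │ ┌─┤ ┌─┤ └─╴ │ └─┐ │
│·│·│·│·│·│·│· · ·│· ·│·│
│ │ │ ╵ │ │ │ ╶───┘ ╷ │ │
│·│·│· ·│·│·│· · · ·│·│·│
├─┘ └─┬─┘ │ ╵ ┌─────┴─┘ │
│· · ·│· ·│· ·│· · · · ·│
│ ╶───┘ ┌─┤ ┌─┤ ╶─────┐ │
│· · · ·│·│·│·│· · · ·│·│
│ ┌─────┘ ╵ │ └───┬─╴ │ │
│·│· · · · ·│· · ·│· ·│·│
│ └─┐ ┌─────┴─╴ ╷ │ ┌─┘ │
│· ·│·│· · · · ·│·│·│· ·│
├─┐ │ └─╴ ┌───┬─┘ │ │ ┌─┤
│·│·│· · ·│· ·│· ·│·│·│·│
│ │ └─────┘ ╷ │ ╶─┤ │ │ │
│·│· · · · ·│·│· ·│·│·│·│
│ └─────────┘ └───┘ │ ╵ │
│· · · · · · · · · ·│· ·│
└───────────────────┴───┘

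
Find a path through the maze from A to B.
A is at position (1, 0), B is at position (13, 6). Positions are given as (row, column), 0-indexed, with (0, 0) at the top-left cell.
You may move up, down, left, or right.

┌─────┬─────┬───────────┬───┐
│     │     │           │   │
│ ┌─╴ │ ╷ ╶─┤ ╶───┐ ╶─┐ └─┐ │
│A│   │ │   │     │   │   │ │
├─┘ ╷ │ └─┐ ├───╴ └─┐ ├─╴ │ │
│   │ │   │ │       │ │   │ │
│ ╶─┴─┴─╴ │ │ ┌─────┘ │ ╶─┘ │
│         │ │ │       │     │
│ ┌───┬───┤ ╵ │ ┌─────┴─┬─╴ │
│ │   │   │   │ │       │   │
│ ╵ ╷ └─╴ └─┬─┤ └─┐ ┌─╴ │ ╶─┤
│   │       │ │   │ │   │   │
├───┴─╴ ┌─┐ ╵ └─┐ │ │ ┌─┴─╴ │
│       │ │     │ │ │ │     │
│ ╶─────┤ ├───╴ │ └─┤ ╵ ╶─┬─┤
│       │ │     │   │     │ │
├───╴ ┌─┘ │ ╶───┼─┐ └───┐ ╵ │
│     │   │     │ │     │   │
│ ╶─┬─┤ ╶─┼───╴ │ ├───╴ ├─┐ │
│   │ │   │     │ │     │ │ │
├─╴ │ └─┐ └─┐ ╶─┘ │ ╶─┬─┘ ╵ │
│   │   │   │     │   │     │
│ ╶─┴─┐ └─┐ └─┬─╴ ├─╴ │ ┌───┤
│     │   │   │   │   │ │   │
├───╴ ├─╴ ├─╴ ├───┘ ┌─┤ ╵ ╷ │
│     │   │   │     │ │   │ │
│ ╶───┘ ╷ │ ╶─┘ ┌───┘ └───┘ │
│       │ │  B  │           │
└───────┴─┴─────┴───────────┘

Finding the shortest path from (1, 0) to (13, 6):
Path length: 62 steps
Directions: up → right → right → down → left → down → left → down → right → right → right → right → up → left → up → up → right → down → right → down → down → down → right → up → up → right → right → up → left → left → up → right → right → right → down → right → down → down → left → left → left → down → down → right → down → down → right → down → right → right → down → left → left → down → right → down → left → down → left → left → down → left

Solution:

┌─────┬─────┬───────────┬───┐
│↱ → ↓│↱ ↓  │↱ → → ↓    │   │
│ ┌─╴ │ ╷ ╶─┤ ╶───┐ ╶─┐ └─┐ │
│A│↓ ↲│↑│↳ ↓│↑ ← ↰│↳ ↓│   │ │
├─┘ ╷ │ └─┐ ├───╴ └─┐ ├─╴ │ │
│↓ ↲│ │↑ ↰│↓│↱ → ↑  │↓│   │ │
│ ╶─┴─┴─╴ │ │ ┌─────┘ │ ╶─┘ │
│↳ → → → ↑│↓│↑│↓ ← ← ↲│     │
│ ┌───┬───┤ ╵ │ ┌─────┴─┬─╴ │
│ │   │   │↳ ↑│↓│       │   │
│ ╵ ╷ └─╴ └─┬─┤ └─┐ ┌─╴ │ ╶─┤
│   │       │ │↳ ↓│ │   │   │
├───┴─╴ ┌─┐ ╵ └─┐ │ │ ┌─┴─╴ │
│       │ │     │↓│ │ │     │
│ ╶─────┤ ├───╴ │ └─┤ ╵ ╶─┬─┤
│       │ │     │↳ ↓│     │ │
├───╴ ┌─┘ │ ╶───┼─┐ └───┐ ╵ │
│     │   │     │ │↳ → ↓│   │
│ ╶─┬─┤ ╶─┼───╴ │ ├───╴ ├─┐ │
│   │ │   │     │ │↓ ← ↲│ │ │
├─╴ │ └─┐ └─┐ ╶─┘ │ ╶─┬─┘ ╵ │
│   │   │   │     │↳ ↓│     │
│ ╶─┴─┐ └─┐ └─┬─╴ ├─╴ │ ┌───┤
│     │   │   │   │↓ ↲│ │   │
├───╴ ├─╴ ├─╴ ├───┘ ┌─┤ ╵ ╷ │
│     │   │   │↓ ← ↲│ │   │ │
│ ╶───┘ ╷ │ ╶─┘ ┌───┘ └───┘ │
│       │ │  B ↲│           │
└───────┴─┴─────┴───────────┘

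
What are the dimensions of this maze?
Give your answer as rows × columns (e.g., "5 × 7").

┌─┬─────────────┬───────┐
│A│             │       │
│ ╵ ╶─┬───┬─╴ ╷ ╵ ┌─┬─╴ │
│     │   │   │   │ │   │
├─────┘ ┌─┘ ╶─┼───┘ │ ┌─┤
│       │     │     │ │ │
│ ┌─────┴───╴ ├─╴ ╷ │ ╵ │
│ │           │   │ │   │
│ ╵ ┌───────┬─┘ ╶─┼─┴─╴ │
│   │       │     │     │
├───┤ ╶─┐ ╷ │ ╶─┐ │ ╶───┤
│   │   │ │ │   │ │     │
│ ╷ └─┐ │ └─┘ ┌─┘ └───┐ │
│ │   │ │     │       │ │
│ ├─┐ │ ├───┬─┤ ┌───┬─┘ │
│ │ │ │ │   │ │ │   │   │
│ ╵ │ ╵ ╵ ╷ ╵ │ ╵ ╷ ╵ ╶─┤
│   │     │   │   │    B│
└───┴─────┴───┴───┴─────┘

Counting the maze dimensions:
Rows (vertical): 9
Columns (horizontal): 12
Dimensions: 9 × 12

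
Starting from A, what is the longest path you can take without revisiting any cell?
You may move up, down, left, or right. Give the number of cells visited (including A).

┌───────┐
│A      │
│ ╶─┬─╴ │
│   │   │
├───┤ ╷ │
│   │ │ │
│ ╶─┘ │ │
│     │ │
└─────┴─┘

Finding longest simple path using DFS:
Start: (0, 0)
Longest path visits 12 cells
Path: A → right → right → right → down → left → down → down → left → left → up → right

Solution:

┌───────┐
│A → → ↓│
│ ╶─┬─╴ │
│   │↓ ↲│
├───┤ ╷ │
│↱ B│↓│ │
│ ╶─┘ │ │
│↑ ← ↲│ │
└─────┴─┘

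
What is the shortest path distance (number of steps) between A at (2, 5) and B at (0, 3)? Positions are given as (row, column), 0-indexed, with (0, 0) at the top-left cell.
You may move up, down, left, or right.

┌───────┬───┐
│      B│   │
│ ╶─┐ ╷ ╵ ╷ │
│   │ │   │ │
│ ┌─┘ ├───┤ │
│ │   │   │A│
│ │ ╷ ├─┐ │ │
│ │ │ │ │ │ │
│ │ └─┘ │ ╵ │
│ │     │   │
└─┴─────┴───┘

Finding path from (2, 5) to (0, 3):
Path: (2,5) → (1,5) → (0,5) → (0,4) → (1,4) → (1,3) → (0,3)
Distance: 6 steps

Solution:

┌───────┬───┐
│      B│↓ ↰│
│ ╶─┐ ╷ ╵ ╷ │
│   │ │↑ ↲│↑│
│ ┌─┘ ├───┤ │
│ │   │   │A│
│ │ ╷ ├─┐ │ │
│ │ │ │ │ │ │
│ │ └─┘ │ ╵ │
│ │     │   │
└─┴─────┴───┘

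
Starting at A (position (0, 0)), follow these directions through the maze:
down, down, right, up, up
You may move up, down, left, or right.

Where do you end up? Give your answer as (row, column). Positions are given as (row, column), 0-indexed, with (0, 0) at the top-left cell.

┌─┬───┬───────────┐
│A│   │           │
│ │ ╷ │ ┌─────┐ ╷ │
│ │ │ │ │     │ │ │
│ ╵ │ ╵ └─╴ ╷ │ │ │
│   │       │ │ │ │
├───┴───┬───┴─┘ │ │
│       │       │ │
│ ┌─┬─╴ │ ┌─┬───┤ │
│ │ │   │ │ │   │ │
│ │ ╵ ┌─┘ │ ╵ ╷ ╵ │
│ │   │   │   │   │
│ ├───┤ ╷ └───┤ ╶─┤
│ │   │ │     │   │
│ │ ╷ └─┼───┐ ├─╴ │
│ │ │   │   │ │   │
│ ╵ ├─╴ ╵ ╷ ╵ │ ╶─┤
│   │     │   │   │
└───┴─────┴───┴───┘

Following directions step by step:
Start: (0, 0)
  down: (0, 0) → (1, 0)
  down: (1, 0) → (2, 0)
  right: (2, 0) → (2, 1)
  up: (2, 1) → (1, 1)
  up: (1, 1) → (0, 1)
Final position: (0, 1)

Path taken:

┌─┬───┬───────────┐
│A│B  │           │
│ │ ╷ │ ┌─────┐ ╷ │
│↓│↑│ │ │     │ │ │
│ ╵ │ ╵ └─╴ ╷ │ │ │
│↳ ↑│       │ │ │ │
├───┴───┬───┴─┘ │ │
│       │       │ │
│ ┌─┬─╴ │ ┌─┬───┤ │
│ │ │   │ │ │   │ │
│ │ ╵ ┌─┘ │ ╵ ╷ ╵ │
│ │   │   │   │   │
│ ├───┤ ╷ └───┤ ╶─┤
│ │   │ │     │   │
│ │ ╷ └─┼───┐ ├─╴ │
│ │ │   │   │ │   │
│ ╵ ├─╴ ╵ ╷ ╵ │ ╶─┤
│   │     │   │   │
└───┴─────┴───┴───┘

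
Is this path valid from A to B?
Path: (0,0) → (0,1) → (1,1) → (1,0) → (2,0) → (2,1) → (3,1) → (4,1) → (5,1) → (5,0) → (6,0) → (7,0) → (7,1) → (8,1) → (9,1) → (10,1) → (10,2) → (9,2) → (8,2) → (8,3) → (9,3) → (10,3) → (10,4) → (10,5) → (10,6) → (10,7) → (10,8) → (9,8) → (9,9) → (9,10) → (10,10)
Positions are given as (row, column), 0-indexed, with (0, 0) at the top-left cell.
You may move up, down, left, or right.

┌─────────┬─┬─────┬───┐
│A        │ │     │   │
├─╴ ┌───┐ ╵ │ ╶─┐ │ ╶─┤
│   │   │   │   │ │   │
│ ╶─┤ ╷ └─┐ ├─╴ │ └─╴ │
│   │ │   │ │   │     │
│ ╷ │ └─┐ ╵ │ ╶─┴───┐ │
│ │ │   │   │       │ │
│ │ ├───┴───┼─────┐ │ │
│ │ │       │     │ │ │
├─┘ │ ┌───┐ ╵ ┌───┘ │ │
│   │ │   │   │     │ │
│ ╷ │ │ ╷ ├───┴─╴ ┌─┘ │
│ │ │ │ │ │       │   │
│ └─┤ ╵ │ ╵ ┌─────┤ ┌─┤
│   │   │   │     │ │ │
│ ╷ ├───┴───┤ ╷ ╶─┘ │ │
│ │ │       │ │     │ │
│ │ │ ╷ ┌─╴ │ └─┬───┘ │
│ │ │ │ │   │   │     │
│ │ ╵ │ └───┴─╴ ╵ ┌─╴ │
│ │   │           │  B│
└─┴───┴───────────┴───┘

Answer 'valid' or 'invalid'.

Checking path validity:
Result: All consecutive moves are passable.

valid

Correct solution:

┌─────────┬─┬─────┬───┐
│A ↓      │ │     │   │
├─╴ ┌───┐ ╵ │ ╶─┐ │ ╶─┤
│↓ ↲│   │   │   │ │   │
│ ╶─┤ ╷ └─┐ ├─╴ │ └─╴ │
│↳ ↓│ │   │ │   │     │
│ ╷ │ └─┐ ╵ │ ╶─┴───┐ │
│ │↓│   │   │       │ │
│ │ ├───┴───┼─────┐ │ │
│ │↓│       │     │ │ │
├─┘ │ ┌───┐ ╵ ┌───┘ │ │
│↓ ↲│ │   │   │     │ │
│ ╷ │ │ ╷ ├───┴─╴ ┌─┘ │
│↓│ │ │ │ │       │   │
│ └─┤ ╵ │ ╵ ┌─────┤ ┌─┤
│↳ ↓│   │   │     │ │ │
│ ╷ ├───┴───┤ ╷ ╶─┘ │ │
│ │↓│↱ ↓    │ │     │ │
│ │ │ ╷ ┌─╴ │ └─┬───┘ │
│ │↓│↑│↓│   │   │↱ → ↓│
│ │ ╵ │ └───┴─╴ ╵ ┌─╴ │
│ │↳ ↑│↳ → → → → ↑│  B│
└─┴───┴───────────┴───┘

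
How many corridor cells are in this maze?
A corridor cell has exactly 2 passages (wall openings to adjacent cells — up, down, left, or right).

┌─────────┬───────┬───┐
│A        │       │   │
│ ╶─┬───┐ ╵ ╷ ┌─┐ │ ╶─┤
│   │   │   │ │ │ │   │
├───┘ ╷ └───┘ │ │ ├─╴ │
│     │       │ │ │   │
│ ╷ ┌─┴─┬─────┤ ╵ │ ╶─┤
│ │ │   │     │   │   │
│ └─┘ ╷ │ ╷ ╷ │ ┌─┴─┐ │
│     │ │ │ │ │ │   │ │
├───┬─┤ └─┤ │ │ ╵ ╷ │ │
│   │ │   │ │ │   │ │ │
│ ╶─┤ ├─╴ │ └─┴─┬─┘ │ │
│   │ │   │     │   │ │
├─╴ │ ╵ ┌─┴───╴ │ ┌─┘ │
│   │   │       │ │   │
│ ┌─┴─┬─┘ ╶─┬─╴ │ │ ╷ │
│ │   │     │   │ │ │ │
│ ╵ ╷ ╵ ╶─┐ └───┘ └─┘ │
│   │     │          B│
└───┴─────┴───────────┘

Counting cells with exactly 2 passages:
Total corridor cells: 90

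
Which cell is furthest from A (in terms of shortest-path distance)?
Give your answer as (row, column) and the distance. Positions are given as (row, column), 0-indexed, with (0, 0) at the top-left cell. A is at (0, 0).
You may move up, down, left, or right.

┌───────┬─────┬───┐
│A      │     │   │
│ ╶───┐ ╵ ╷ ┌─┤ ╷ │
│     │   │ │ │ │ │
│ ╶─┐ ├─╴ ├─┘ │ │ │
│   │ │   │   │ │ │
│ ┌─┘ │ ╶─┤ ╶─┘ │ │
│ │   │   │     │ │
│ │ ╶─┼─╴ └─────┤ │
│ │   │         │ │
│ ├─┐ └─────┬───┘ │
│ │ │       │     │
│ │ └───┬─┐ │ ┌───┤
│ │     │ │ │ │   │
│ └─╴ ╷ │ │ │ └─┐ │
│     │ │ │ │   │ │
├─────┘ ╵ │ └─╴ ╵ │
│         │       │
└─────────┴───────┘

Computing BFS distances from A to all cells:
Furthest cell: (1, 6)
Distance: 37 steps

Path from A to the furthest cell:

┌───────┬─────┬───┐
│A      │     │↓ ↰│
│ ╶───┐ ╵ ╷ ┌─┤ ╷ │
│↳ → ↓│   │ │B│↓│↑│
│ ╶─┐ ├─╴ ├─┘ │ │ │
│   │↓│   │↱ ↑│↓│↑│
│ ┌─┘ │ ╶─┤ ╶─┘ │ │
│ │↓ ↲│   │↑ ← ↲│↑│
│ │ ╶─┼─╴ └─────┤ │
│ │↳ ↓│         │↑│
│ ├─┐ └─────┬───┘ │
│ │ │↳ → → ↓│↱ → ↑│
│ │ └───┬─┐ │ ┌───┤
│ │     │ │↓│↑│   │
│ └─╴ ╷ │ │ │ └─┐ │
│     │ │ │↓│↑ ↰│ │
├─────┘ ╵ │ └─╴ ╵ │
│         │↳ → ↑  │
└─────────┴───────┘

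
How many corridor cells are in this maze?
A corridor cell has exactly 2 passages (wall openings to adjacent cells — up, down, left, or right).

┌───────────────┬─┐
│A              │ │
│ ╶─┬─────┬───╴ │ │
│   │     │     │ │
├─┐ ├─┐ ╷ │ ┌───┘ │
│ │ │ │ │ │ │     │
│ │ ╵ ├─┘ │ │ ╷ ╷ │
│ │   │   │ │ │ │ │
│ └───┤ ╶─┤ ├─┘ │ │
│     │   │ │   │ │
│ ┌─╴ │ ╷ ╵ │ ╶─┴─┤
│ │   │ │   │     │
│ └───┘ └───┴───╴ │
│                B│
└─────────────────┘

Counting cells with exactly 2 passages:
Total corridor cells: 49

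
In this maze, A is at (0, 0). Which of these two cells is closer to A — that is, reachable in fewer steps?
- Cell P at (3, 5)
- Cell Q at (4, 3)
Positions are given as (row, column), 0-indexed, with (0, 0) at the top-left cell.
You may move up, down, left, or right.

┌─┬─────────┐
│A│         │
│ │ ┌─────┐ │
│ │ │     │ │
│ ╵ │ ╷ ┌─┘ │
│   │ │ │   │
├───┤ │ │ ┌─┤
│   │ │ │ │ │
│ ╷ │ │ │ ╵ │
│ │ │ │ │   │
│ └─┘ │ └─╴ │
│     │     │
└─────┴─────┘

Shortest path A → P at (3, 5): 16 steps
Shortest path A → Q at (4, 3): 19 steps

P is closer (16 steps vs 19 steps).

Path to P:

┌─┬─────────┐
│A│↱ → → → ↓│
│ │ ┌─────┐ │
│↓│↑│     │↓│
│ ╵ │ ╷ ┌─┘ │
│↳ ↑│ │ │↓ ↲│
├───┤ │ │ ┌─┤
│   │ │ │↓│P│
│ ╷ │ │ │ ╵ │
│ │ │ │ │↳ ↑│
│ └─┘ │ └─╴ │
│     │     │
└─────┴─────┘

Path to Q:

┌─┬─────────┐
│A│↱ → → → ↓│
│ │ ┌─────┐ │
│↓│↑│     │↓│
│ ╵ │ ╷ ┌─┘ │
│↳ ↑│ │ │↓ ↲│
├───┤ │ │ ┌─┤
│   │ │ │↓│ │
│ ╷ │ │ │ ╵ │
│ │ │ │Q│↳ ↓│
│ └─┘ │ └─╴ │
│     │↑ ← ↲│
└─────┴─────┘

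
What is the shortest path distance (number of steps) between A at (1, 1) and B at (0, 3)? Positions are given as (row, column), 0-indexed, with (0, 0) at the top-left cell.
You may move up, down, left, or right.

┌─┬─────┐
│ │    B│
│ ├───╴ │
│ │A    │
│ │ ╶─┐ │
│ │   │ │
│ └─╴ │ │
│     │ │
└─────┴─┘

Finding path from (1, 1) to (0, 3):
Path: (1,1) → (1,2) → (1,3) → (0,3)
Distance: 3 steps

Solution:

┌─┬─────┐
│ │    B│
│ ├───╴ │
│ │A → ↑│
│ │ ╶─┐ │
│ │   │ │
│ └─╴ │ │
│     │ │
└─────┴─┘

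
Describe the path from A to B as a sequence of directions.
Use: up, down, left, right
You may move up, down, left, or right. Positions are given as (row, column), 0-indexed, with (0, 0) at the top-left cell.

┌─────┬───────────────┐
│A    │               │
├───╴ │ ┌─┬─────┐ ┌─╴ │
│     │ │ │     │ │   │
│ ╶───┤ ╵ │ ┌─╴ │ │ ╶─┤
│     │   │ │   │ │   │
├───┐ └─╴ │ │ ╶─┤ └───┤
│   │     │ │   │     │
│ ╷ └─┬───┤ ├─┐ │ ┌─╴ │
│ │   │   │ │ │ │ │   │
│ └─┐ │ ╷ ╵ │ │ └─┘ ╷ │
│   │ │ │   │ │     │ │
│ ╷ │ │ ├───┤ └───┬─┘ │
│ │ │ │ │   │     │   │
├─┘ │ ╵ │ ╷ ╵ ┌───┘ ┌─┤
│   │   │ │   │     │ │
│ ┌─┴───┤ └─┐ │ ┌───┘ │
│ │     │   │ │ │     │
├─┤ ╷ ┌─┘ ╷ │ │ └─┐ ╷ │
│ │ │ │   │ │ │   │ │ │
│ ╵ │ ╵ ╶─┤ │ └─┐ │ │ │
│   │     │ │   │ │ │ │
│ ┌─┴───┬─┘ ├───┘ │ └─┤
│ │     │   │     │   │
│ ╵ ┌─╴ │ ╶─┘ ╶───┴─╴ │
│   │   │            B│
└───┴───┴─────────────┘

Finding the path and converting it to directions:
Path through cells: (0,0) → (0,1) → (0,2) → (1,2) → (1,1) → (1,0) → (2,0) → (2,1) → (2,2) → (3,2) → (3,3) → (3,4) → (2,4) → (2,3) → (1,3) → (0,3) → (0,4) → (0,5) → (0,6) → (0,7) → (0,8) → (1,8) → (2,8) → (3,8) → (3,9) → (3,10) → (4,10) → (5,10) → (6,10) → (6,9) → (7,9) → (7,8) → (7,7) → (8,7) → (9,7) → (9,8) → (10,8) → (11,8) → (11,7) → (11,6) → (12,6) → (12,7) → (12,8) → (12,9) → (12,10)
Directions: right, right, down, left, left, down, right, right, down, right, right, up, left, up, up, right, right, right, right, right, down, down, down, right, right, down, down, down, left, down, left, left, down, down, right, down, down, left, left, down, right, right, right, right

Solution:

┌─────┬───────────────┐
│A → ↓│↱ → → → → ↓    │
├───╴ │ ┌─┬─────┐ ┌─╴ │
│↓ ← ↲│↑│ │     │↓│   │
│ ╶───┤ ╵ │ ┌─╴ │ │ ╶─┤
│↳ → ↓│↑ ↰│ │   │↓│   │
├───┐ └─╴ │ │ ╶─┤ └───┤
│   │↳ → ↑│ │   │↳ → ↓│
│ ╷ └─┬───┤ ├─┐ │ ┌─╴ │
│ │   │   │ │ │ │ │  ↓│
│ └─┐ │ ╷ ╵ │ │ └─┘ ╷ │
│   │ │ │   │ │     │↓│
│ ╷ │ │ ├───┤ └───┬─┘ │
│ │ │ │ │   │     │↓ ↲│
├─┘ │ ╵ │ ╷ ╵ ┌───┘ ┌─┤
│   │   │ │   │↓ ← ↲│ │
│ ┌─┴───┤ └─┐ │ ┌───┘ │
│ │     │   │ │↓│     │
├─┤ ╷ ┌─┘ ╷ │ │ └─┐ ╷ │
│ │ │ │   │ │ │↳ ↓│ │ │
│ ╵ │ ╵ ╶─┤ │ └─┐ │ │ │
│   │     │ │   │↓│ │ │
│ ┌─┴───┬─┘ ├───┘ │ └─┤
│ │     │   │↓ ← ↲│   │
│ ╵ ┌─╴ │ ╶─┘ ╶───┴─╴ │
│   │   │    ↳ → → → B│
└───┴───┴─────────────┘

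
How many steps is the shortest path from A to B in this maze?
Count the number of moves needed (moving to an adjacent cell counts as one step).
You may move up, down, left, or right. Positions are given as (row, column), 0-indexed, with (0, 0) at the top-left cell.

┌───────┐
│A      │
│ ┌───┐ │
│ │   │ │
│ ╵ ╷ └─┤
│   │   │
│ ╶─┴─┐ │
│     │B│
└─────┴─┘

Using BFS to find shortest path:
Start: (0, 0), End: (3, 3)
Path found:
(0,0) → (1,0) → (2,0) → (2,1) → (1,1) → (1,2) → (2,2) → (2,3) → (3,3)
Number of steps: 8

Solution:

┌───────┐
│A      │
│ ┌───┐ │
│↓│↱ ↓│ │
│ ╵ ╷ └─┤
│↳ ↑│↳ ↓│
│ ╶─┴─┐ │
│     │B│
└─────┴─┘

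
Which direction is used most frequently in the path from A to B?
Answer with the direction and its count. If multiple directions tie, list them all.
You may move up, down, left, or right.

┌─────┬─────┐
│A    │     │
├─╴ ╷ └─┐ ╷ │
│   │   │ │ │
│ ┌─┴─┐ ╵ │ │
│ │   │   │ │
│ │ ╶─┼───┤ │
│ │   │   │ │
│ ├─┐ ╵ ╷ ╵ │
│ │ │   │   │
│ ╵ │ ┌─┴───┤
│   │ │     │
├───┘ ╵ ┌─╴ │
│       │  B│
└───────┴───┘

Directions: right, right, down, right, down, right, up, up, right, down, down, down, down, left, up, left, down, left, down, down, right, up, right, right, down
Counts: {'right': 8, 'down': 10, 'up': 4, 'left': 3}
Most common: down (10 times)

Solution:

┌─────┬─────┐
│A → ↓│  ↱ ↓│
├─╴ ╷ └─┐ ╷ │
│   │↳ ↓│↑│↓│
│ ┌─┴─┐ ╵ │ │
│ │   │↳ ↑│↓│
│ │ ╶─┼───┤ │
│ │   │↓ ↰│↓│
│ ├─┐ ╵ ╷ ╵ │
│ │ │↓ ↲│↑ ↲│
│ ╵ │ ┌─┴───┤
│   │↓│↱ → ↓│
├───┘ ╵ ┌─╴ │
│    ↳ ↑│  B│
└───────┴───┘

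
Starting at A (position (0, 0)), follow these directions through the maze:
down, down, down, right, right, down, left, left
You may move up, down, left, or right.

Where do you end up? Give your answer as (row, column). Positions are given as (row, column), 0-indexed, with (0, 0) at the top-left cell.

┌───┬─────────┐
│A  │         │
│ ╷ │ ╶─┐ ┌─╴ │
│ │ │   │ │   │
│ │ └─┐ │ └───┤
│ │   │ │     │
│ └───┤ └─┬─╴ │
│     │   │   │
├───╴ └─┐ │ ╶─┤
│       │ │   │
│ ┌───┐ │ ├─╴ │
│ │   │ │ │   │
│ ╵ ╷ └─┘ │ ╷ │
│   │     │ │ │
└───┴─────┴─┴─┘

Following directions step by step:
Start: (0, 0)
  down: (0, 0) → (1, 0)
  down: (1, 0) → (2, 0)
  down: (2, 0) → (3, 0)
  right: (3, 0) → (3, 1)
  right: (3, 1) → (3, 2)
  down: (3, 2) → (4, 2)
  left: (4, 2) → (4, 1)
  left: (4, 1) → (4, 0)
Final position: (4, 0)

Path taken:

┌───┬─────────┐
│A  │         │
│ ╷ │ ╶─┐ ┌─╴ │
│↓│ │   │ │   │
│ │ └─┐ │ └───┤
│↓│   │ │     │
│ └───┤ └─┬─╴ │
│↳ → ↓│   │   │
├───╴ └─┐ │ ╶─┤
│B ← ↲  │ │   │
│ ┌───┐ │ ├─╴ │
│ │   │ │ │   │
│ ╵ ╷ └─┘ │ ╷ │
│   │     │ │ │
└───┴─────┴─┴─┘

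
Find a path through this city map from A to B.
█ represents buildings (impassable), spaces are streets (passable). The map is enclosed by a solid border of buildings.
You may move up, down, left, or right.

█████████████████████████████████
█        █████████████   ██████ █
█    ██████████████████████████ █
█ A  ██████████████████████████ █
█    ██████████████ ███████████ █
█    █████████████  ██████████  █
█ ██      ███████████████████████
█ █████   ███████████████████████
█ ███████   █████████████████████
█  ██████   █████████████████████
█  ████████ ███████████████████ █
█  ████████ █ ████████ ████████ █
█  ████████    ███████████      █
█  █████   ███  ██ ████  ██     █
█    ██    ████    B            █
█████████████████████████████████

Finding the shortest path from A to B:
Movement: cardinal only
Path length: 28 steps
Directions: down → down → right → right → down → right → right → right → down → right → right → down → down → right → right → down → down → down → right → right → right → down → right → down → right → right → right → right

Solution:

█████████████████████████████████
█        █████████████   ██████ █
█    ██████████████████████████ █
█ A  ██████████████████████████ █
█ ↓  ██████████████ ███████████ █
█ ↳→↓█████████████  ██████████  █
█ ██↳→→↓  ███████████████████████
█ █████↳→↓███████████████████████
█ ███████↓  █████████████████████
█  ██████↳→↓█████████████████████
█  ████████↓███████████████████ █
█  ████████↓█ ████████ ████████ █
█  ████████↳→→↓███████████      █
█  █████   ███↳↓██ ████  ██     █
█    ██    ████↳→→→B            █
█████████████████████████████████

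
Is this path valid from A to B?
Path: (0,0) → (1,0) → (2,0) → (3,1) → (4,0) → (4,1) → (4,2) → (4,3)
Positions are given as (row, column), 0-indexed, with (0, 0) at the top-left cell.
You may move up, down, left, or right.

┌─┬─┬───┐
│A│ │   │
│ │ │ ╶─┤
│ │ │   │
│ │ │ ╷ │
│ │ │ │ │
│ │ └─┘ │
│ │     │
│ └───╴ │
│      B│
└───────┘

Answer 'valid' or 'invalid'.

Checking path validity:
Result: Invalid move at step 3: cannot move from (2, 0) to (3, 1).

invalid

Correct solution:

┌─┬─┬───┐
│A│ │   │
│ │ │ ╶─┤
│↓│ │   │
│ │ │ ╷ │
│↓│ │ │ │
│ │ └─┘ │
│↓│     │
│ └───╴ │
│↳ → → B│
└───────┘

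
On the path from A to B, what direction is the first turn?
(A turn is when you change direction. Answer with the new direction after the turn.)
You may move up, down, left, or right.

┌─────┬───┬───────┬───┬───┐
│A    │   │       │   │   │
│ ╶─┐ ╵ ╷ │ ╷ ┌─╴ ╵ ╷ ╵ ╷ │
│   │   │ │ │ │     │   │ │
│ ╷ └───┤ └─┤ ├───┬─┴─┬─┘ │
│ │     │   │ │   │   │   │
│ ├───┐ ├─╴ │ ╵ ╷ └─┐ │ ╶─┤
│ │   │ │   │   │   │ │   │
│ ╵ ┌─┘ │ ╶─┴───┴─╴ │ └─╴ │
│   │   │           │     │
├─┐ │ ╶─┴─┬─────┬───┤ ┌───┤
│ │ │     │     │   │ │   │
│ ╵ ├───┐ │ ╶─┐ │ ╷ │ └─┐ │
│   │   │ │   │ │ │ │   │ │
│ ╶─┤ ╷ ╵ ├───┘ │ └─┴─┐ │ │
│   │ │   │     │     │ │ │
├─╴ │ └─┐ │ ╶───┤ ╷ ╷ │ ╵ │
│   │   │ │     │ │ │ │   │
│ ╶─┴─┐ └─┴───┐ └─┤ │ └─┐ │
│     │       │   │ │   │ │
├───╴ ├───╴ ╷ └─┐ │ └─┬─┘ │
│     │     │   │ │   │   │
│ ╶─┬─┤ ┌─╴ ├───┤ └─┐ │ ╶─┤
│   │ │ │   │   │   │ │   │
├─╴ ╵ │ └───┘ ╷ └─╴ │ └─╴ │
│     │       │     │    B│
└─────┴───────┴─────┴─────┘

Directions: right, right, down, right, up, right, down, down, right, down, left, down, right, right, right, right, right, up, left, up, left, down, left, up, up, up, right, right, down, right, up, right, down, right, up, right, down, down, left, down, right, down, left, left, down, down, right, down, down, right, down, down, left, down, right, down
First turn direction: down

Solution:

┌─────┬───┬───────┬───┬───┐
│A → ↓│↱ ↓│  ↱ → ↓│↱ ↓│↱ ↓│
│ ╶─┐ ╵ ╷ │ ╷ ┌─╴ ╵ ╷ ╵ ╷ │
│   │↳ ↑│↓│ │↑│  ↳ ↑│↳ ↑│↓│
│ ╷ └───┤ └─┤ ├───┬─┴─┬─┘ │
│ │     │↳ ↓│↑│↓ ↰│   │↓ ↲│
│ ├───┐ ├─╴ │ ╵ ╷ └─┐ │ ╶─┤
│ │   │ │↓ ↲│↑ ↲│↑ ↰│ │↳ ↓│
│ ╵ ┌─┘ │ ╶─┴───┴─╴ │ └─╴ │
│   │   │↳ → → → → ↑│↓ ← ↲│
├─┐ │ ╶─┴─┬─────┬───┤ ┌───┤
│ │ │     │     │   │↓│   │
│ ╵ ├───┐ │ ╶─┐ │ ╷ │ └─┐ │
│   │   │ │   │ │ │ │↳ ↓│ │
│ ╶─┤ ╷ ╵ ├───┘ │ └─┴─┐ │ │
│   │ │   │     │     │↓│ │
├─╴ │ └─┐ │ ╶───┤ ╷ ╷ │ ╵ │
│   │   │ │     │ │ │ │↳ ↓│
│ ╶─┴─┐ └─┴───┐ └─┤ │ └─┐ │
│     │       │   │ │   │↓│
├───╴ ├───╴ ╷ └─┐ │ └─┬─┘ │
│     │     │   │ │   │↓ ↲│
│ ╶─┬─┤ ┌─╴ ├───┤ └─┐ │ ╶─┤
│   │ │ │   │   │   │ │↳ ↓│
├─╴ ╵ │ └───┘ ╷ └─╴ │ └─╴ │
│     │       │     │    B│
└─────┴───────┴─────┴─────┘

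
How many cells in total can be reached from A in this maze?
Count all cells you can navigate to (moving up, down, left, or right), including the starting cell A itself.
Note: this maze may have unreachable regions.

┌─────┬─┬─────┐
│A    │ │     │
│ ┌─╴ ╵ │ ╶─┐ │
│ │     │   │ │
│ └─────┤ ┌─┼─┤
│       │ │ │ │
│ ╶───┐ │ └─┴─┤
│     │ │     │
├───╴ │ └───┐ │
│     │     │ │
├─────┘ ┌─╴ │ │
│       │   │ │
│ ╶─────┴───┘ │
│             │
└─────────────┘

Using BFS/flood-fill to find all reachable cells from A:
Maze size: 7 × 7 = 49 total cells
2 cell(s) are walled off and cannot be reached from A.
Reachable cells: 47

Reachable region (· marks reachable cells):

┌─────┬─┬─────┐
│A · ·│·│· · ·│
│ ┌─╴ ╵ │ ╶─┐ │
│·│· · ·│· ·│·│
│ └─────┤ ┌─┼─┤
│· · · ·│·│ │ │
│ ╶───┐ │ └─┴─┤
│· · ·│·│· · ·│
├───╴ │ └───┐ │
│· · ·│· · ·│·│
├─────┘ ┌─╴ │ │
│· · · ·│· ·│·│
│ ╶─────┴───┘ │
│· · · · · · ·│
└─────────────┘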